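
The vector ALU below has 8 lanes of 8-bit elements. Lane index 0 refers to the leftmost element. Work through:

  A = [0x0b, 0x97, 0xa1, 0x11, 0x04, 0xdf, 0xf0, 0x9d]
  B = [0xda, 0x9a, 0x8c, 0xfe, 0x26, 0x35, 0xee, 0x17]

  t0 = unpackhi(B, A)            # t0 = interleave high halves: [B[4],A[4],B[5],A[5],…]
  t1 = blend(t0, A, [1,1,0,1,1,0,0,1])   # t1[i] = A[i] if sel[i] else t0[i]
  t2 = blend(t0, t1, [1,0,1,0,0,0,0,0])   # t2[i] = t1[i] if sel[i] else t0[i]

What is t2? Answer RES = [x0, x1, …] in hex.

→ t0 |26|04|35|df|ee|f0|17|9d|
→ t1 |0b|97|35|11|04|f0|17|9d|
→ t2 |0b|04|35|df|ee|f0|17|9d|

RES = [0x0b, 0x04, 0x35, 0xdf, 0xee, 0xf0, 0x17, 0x9d]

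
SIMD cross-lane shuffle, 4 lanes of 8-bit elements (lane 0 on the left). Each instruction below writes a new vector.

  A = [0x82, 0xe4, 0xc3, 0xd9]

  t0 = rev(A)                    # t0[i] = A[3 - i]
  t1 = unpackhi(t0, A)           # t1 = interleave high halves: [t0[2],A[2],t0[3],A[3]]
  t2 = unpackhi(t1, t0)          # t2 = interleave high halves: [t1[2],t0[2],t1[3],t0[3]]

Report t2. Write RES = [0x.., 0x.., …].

RES = [ 0x82  0xe4  0xd9  0x82 ]

  t0: d9 c3 e4 82
  t1: e4 c3 82 d9
  t2: 82 e4 d9 82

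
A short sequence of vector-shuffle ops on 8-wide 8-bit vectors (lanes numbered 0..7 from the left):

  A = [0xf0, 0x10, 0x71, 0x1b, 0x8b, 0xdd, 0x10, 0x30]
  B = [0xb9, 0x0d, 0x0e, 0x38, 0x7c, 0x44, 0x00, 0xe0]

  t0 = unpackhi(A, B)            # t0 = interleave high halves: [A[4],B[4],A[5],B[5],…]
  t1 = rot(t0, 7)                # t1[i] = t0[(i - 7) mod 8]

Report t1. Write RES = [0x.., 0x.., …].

RES = [ 0x7c  0xdd  0x44  0x10  0x00  0x30  0xe0  0x8b ]

t0 = [0x8b, 0x7c, 0xdd, 0x44, 0x10, 0x00, 0x30, 0xe0]
t1 = [0x7c, 0xdd, 0x44, 0x10, 0x00, 0x30, 0xe0, 0x8b]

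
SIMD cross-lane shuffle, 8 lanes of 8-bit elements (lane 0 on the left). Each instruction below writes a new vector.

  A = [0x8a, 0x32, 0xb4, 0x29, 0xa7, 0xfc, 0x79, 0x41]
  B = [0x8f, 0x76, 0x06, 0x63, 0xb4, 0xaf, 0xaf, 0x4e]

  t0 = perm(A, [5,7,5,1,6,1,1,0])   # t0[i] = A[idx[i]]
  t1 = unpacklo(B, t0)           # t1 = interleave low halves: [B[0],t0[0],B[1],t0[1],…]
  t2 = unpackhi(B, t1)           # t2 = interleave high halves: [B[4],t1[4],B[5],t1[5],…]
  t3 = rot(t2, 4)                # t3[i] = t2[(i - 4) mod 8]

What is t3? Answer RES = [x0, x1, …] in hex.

RES = [0xaf, 0x63, 0x4e, 0x32, 0xb4, 0x06, 0xaf, 0xfc]

t0 = [0xfc, 0x41, 0xfc, 0x32, 0x79, 0x32, 0x32, 0x8a]
t1 = [0x8f, 0xfc, 0x76, 0x41, 0x06, 0xfc, 0x63, 0x32]
t2 = [0xb4, 0x06, 0xaf, 0xfc, 0xaf, 0x63, 0x4e, 0x32]
t3 = [0xaf, 0x63, 0x4e, 0x32, 0xb4, 0x06, 0xaf, 0xfc]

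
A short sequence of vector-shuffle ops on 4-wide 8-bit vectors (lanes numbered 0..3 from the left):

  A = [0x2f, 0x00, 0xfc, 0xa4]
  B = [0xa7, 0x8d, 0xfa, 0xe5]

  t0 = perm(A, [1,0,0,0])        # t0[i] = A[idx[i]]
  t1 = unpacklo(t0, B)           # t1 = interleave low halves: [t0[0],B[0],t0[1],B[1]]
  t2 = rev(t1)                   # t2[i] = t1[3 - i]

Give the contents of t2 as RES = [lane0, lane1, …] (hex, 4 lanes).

RES = [ 0x8d  0x2f  0xa7  0x00 ]

→ t0 |00|2f|2f|2f|
→ t1 |00|a7|2f|8d|
→ t2 |8d|2f|a7|00|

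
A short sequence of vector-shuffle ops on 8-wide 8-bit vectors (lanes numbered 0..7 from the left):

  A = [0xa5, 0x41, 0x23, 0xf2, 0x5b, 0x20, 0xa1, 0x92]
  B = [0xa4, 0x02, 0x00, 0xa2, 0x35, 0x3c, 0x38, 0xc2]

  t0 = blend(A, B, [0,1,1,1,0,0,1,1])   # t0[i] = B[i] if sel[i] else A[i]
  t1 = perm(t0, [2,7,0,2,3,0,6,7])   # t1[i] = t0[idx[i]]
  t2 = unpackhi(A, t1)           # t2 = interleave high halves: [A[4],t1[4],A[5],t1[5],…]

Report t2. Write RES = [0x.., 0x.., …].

RES = [0x5b, 0xa2, 0x20, 0xa5, 0xa1, 0x38, 0x92, 0xc2]

→ t0 |a5|02|00|a2|5b|20|38|c2|
→ t1 |00|c2|a5|00|a2|a5|38|c2|
→ t2 |5b|a2|20|a5|a1|38|92|c2|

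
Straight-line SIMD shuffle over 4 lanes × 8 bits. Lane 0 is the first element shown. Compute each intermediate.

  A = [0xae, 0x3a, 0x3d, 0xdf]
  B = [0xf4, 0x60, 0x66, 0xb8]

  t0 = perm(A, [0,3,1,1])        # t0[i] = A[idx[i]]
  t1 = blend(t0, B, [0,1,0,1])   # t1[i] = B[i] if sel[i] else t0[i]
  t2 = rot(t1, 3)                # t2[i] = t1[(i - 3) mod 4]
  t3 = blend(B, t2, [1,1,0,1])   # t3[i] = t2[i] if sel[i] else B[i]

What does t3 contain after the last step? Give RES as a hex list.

  t0: ae df 3a 3a
  t1: ae 60 3a b8
  t2: 60 3a b8 ae
  t3: 60 3a 66 ae

RES = [ 0x60  0x3a  0x66  0xae ]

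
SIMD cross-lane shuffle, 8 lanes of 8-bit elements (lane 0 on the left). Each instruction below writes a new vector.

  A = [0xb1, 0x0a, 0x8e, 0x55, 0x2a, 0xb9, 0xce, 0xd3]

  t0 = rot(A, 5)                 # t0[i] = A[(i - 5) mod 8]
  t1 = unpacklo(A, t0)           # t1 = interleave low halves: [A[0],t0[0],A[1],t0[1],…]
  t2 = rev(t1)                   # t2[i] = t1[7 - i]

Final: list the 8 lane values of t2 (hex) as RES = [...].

RES = [ 0xce  0x55  0xb9  0x8e  0x2a  0x0a  0x55  0xb1 ]

t0 = [0x55, 0x2a, 0xb9, 0xce, 0xd3, 0xb1, 0x0a, 0x8e]
t1 = [0xb1, 0x55, 0x0a, 0x2a, 0x8e, 0xb9, 0x55, 0xce]
t2 = [0xce, 0x55, 0xb9, 0x8e, 0x2a, 0x0a, 0x55, 0xb1]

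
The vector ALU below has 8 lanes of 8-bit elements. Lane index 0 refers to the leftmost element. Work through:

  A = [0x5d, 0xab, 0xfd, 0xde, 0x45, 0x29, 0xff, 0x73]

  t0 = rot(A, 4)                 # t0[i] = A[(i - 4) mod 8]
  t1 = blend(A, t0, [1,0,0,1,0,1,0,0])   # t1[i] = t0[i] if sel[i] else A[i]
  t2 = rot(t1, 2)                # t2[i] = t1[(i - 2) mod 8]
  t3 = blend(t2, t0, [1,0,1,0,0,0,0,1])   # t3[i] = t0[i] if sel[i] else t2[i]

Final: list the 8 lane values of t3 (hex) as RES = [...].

RES = [0x45, 0x73, 0xff, 0xab, 0xfd, 0x73, 0x45, 0xde]

t0 = [0x45, 0x29, 0xff, 0x73, 0x5d, 0xab, 0xfd, 0xde]
t1 = [0x45, 0xab, 0xfd, 0x73, 0x45, 0xab, 0xff, 0x73]
t2 = [0xff, 0x73, 0x45, 0xab, 0xfd, 0x73, 0x45, 0xab]
t3 = [0x45, 0x73, 0xff, 0xab, 0xfd, 0x73, 0x45, 0xde]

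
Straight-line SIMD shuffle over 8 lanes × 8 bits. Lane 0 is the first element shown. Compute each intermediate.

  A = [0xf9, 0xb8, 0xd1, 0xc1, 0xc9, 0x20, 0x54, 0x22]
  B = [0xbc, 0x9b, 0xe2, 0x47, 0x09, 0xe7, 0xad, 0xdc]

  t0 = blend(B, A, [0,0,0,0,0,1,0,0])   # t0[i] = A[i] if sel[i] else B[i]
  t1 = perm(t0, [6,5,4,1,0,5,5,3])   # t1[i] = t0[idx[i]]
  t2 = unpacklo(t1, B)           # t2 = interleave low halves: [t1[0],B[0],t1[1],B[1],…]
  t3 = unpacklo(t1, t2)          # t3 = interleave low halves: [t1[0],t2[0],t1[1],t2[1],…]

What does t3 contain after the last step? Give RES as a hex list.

  t0: bc 9b e2 47 09 20 ad dc
  t1: ad 20 09 9b bc 20 20 47
  t2: ad bc 20 9b 09 e2 9b 47
  t3: ad ad 20 bc 09 20 9b 9b

RES = [ 0xad  0xad  0x20  0xbc  0x09  0x20  0x9b  0x9b ]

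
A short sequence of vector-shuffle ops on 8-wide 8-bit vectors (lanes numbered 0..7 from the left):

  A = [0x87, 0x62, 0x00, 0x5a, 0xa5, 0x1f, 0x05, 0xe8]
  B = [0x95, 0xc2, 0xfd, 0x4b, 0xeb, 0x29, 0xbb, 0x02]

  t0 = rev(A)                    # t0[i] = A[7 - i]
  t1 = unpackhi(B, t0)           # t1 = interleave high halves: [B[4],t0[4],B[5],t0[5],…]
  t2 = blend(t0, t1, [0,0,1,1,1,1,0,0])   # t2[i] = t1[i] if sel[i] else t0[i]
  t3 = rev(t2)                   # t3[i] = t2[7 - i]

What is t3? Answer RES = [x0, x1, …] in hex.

→ t0 |e8|05|1f|a5|5a|00|62|87|
→ t1 |eb|5a|29|00|bb|62|02|87|
→ t2 |e8|05|29|00|bb|62|62|87|
→ t3 |87|62|62|bb|00|29|05|e8|

RES = [0x87, 0x62, 0x62, 0xbb, 0x00, 0x29, 0x05, 0xe8]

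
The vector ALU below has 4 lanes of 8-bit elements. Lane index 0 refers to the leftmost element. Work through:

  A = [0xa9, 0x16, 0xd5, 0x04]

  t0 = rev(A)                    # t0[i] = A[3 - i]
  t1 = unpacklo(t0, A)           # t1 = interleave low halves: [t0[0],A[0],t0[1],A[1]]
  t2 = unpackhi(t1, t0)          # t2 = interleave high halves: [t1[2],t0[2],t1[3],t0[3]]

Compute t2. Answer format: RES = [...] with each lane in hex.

  t0: 04 d5 16 a9
  t1: 04 a9 d5 16
  t2: d5 16 16 a9

RES = [0xd5, 0x16, 0x16, 0xa9]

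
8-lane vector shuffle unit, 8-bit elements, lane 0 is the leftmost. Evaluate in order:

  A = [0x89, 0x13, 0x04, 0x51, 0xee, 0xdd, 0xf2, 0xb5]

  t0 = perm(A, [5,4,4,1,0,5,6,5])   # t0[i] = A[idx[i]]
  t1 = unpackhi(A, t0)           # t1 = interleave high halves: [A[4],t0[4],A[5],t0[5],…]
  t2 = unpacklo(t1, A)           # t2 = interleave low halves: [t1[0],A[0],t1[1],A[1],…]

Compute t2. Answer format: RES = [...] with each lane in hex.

RES = [ 0xee  0x89  0x89  0x13  0xdd  0x04  0xdd  0x51 ]

  t0: dd ee ee 13 89 dd f2 dd
  t1: ee 89 dd dd f2 f2 b5 dd
  t2: ee 89 89 13 dd 04 dd 51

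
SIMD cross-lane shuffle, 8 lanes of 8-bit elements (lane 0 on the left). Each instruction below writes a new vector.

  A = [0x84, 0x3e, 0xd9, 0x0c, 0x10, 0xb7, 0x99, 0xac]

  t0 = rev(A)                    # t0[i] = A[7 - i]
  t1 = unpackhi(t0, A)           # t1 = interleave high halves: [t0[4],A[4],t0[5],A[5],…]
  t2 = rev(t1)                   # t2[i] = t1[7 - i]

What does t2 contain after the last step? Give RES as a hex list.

t0 = [0xac, 0x99, 0xb7, 0x10, 0x0c, 0xd9, 0x3e, 0x84]
t1 = [0x0c, 0x10, 0xd9, 0xb7, 0x3e, 0x99, 0x84, 0xac]
t2 = [0xac, 0x84, 0x99, 0x3e, 0xb7, 0xd9, 0x10, 0x0c]

RES = [0xac, 0x84, 0x99, 0x3e, 0xb7, 0xd9, 0x10, 0x0c]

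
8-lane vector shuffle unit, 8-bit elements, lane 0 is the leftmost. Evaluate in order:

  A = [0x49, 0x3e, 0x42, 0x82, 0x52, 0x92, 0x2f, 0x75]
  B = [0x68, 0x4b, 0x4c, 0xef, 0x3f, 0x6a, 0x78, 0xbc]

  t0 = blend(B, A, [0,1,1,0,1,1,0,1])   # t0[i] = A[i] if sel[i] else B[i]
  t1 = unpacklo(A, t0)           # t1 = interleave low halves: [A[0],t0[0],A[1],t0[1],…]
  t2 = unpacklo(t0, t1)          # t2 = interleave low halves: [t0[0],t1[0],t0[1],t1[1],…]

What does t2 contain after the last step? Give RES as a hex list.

RES = [0x68, 0x49, 0x3e, 0x68, 0x42, 0x3e, 0xef, 0x3e]

  t0: 68 3e 42 ef 52 92 78 75
  t1: 49 68 3e 3e 42 42 82 ef
  t2: 68 49 3e 68 42 3e ef 3e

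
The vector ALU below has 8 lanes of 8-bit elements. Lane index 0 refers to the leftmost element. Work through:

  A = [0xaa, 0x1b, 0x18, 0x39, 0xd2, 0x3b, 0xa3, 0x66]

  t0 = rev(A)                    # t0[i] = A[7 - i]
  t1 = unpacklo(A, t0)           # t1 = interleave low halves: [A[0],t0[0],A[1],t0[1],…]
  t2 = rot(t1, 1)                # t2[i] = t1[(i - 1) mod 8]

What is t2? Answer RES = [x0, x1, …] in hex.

RES = [ 0xd2  0xaa  0x66  0x1b  0xa3  0x18  0x3b  0x39 ]

  t0: 66 a3 3b d2 39 18 1b aa
  t1: aa 66 1b a3 18 3b 39 d2
  t2: d2 aa 66 1b a3 18 3b 39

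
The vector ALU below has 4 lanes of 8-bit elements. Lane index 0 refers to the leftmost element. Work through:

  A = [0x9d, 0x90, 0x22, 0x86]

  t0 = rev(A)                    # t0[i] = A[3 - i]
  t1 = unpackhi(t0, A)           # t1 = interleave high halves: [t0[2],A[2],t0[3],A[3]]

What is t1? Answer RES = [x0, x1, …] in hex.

t0 = [0x86, 0x22, 0x90, 0x9d]
t1 = [0x90, 0x22, 0x9d, 0x86]

RES = [ 0x90  0x22  0x9d  0x86 ]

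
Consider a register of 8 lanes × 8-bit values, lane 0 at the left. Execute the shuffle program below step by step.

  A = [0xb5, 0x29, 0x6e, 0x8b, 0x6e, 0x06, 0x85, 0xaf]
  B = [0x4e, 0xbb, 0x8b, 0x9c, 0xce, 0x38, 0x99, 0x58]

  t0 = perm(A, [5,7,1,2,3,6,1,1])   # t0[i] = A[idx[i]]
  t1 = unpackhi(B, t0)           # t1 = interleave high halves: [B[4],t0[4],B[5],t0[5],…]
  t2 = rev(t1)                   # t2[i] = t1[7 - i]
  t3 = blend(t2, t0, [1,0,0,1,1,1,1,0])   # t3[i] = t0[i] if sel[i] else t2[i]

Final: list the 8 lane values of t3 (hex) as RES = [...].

  t0: 06 af 29 6e 8b 85 29 29
  t1: ce 8b 38 85 99 29 58 29
  t2: 29 58 29 99 85 38 8b ce
  t3: 06 58 29 6e 8b 85 29 ce

RES = [ 0x06  0x58  0x29  0x6e  0x8b  0x85  0x29  0xce ]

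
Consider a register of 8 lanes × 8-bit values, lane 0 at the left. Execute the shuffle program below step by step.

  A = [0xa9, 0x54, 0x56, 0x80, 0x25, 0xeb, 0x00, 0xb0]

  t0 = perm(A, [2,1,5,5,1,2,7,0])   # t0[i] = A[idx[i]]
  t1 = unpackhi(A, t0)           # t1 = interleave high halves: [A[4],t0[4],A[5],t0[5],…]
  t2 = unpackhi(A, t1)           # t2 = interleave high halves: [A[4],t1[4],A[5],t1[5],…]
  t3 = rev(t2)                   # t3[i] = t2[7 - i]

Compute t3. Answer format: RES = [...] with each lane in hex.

→ t0 |56|54|eb|eb|54|56|b0|a9|
→ t1 |25|54|eb|56|00|b0|b0|a9|
→ t2 |25|00|eb|b0|00|b0|b0|a9|
→ t3 |a9|b0|b0|00|b0|eb|00|25|

RES = [ 0xa9  0xb0  0xb0  0x00  0xb0  0xeb  0x00  0x25 ]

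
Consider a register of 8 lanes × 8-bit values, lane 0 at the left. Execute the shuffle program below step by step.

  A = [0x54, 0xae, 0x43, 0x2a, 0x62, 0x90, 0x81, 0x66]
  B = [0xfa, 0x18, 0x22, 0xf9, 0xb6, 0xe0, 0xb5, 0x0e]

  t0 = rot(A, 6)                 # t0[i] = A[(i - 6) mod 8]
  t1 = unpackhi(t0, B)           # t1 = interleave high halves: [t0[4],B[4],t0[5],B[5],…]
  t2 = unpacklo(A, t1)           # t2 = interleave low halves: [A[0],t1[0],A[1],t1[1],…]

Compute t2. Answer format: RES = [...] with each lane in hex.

RES = [0x54, 0x81, 0xae, 0xb6, 0x43, 0x66, 0x2a, 0xe0]

t0 = [0x43, 0x2a, 0x62, 0x90, 0x81, 0x66, 0x54, 0xae]
t1 = [0x81, 0xb6, 0x66, 0xe0, 0x54, 0xb5, 0xae, 0x0e]
t2 = [0x54, 0x81, 0xae, 0xb6, 0x43, 0x66, 0x2a, 0xe0]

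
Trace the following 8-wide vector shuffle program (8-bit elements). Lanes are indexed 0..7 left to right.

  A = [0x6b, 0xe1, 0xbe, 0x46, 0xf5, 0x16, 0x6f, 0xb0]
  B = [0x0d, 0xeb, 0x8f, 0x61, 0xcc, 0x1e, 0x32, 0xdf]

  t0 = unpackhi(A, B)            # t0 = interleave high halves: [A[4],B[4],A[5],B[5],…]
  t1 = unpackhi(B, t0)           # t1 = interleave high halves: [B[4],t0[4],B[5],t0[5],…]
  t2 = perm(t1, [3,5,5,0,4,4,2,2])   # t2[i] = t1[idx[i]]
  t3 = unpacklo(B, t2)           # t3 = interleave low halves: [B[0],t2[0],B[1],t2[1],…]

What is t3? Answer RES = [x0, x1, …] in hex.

→ t0 |f5|cc|16|1e|6f|32|b0|df|
→ t1 |cc|6f|1e|32|32|b0|df|df|
→ t2 |32|b0|b0|cc|32|32|1e|1e|
→ t3 |0d|32|eb|b0|8f|b0|61|cc|

RES = [ 0x0d  0x32  0xeb  0xb0  0x8f  0xb0  0x61  0xcc ]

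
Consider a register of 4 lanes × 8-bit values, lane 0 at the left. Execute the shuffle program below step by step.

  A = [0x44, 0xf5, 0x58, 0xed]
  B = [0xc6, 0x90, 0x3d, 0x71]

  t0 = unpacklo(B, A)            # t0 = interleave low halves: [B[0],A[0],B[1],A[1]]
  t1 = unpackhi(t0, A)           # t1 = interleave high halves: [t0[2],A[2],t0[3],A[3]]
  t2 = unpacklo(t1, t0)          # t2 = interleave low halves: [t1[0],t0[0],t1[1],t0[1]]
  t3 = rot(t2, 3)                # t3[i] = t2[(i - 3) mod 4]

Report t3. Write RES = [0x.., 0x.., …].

RES = [0xc6, 0x58, 0x44, 0x90]

t0 = [0xc6, 0x44, 0x90, 0xf5]
t1 = [0x90, 0x58, 0xf5, 0xed]
t2 = [0x90, 0xc6, 0x58, 0x44]
t3 = [0xc6, 0x58, 0x44, 0x90]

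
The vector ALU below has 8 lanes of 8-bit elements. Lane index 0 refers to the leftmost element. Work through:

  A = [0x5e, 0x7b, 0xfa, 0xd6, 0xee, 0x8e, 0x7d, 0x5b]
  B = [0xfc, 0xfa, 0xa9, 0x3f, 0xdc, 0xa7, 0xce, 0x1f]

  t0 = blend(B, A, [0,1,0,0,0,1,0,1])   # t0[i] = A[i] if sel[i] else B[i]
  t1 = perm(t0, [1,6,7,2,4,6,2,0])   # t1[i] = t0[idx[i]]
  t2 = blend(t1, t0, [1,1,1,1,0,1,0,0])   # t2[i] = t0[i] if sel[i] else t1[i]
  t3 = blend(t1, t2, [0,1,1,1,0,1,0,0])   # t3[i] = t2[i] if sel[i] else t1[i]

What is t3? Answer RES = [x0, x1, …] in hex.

RES = [ 0x7b  0x7b  0xa9  0x3f  0xdc  0x8e  0xa9  0xfc ]

→ t0 |fc|7b|a9|3f|dc|8e|ce|5b|
→ t1 |7b|ce|5b|a9|dc|ce|a9|fc|
→ t2 |fc|7b|a9|3f|dc|8e|a9|fc|
→ t3 |7b|7b|a9|3f|dc|8e|a9|fc|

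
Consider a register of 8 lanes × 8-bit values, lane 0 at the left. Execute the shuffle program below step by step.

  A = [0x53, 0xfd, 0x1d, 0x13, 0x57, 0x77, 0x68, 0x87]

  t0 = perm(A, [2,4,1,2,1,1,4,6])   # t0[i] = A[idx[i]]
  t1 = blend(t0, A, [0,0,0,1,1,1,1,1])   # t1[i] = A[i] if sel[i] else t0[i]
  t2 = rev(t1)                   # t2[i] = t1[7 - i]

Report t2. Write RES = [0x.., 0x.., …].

t0 = [0x1d, 0x57, 0xfd, 0x1d, 0xfd, 0xfd, 0x57, 0x68]
t1 = [0x1d, 0x57, 0xfd, 0x13, 0x57, 0x77, 0x68, 0x87]
t2 = [0x87, 0x68, 0x77, 0x57, 0x13, 0xfd, 0x57, 0x1d]

RES = [ 0x87  0x68  0x77  0x57  0x13  0xfd  0x57  0x1d ]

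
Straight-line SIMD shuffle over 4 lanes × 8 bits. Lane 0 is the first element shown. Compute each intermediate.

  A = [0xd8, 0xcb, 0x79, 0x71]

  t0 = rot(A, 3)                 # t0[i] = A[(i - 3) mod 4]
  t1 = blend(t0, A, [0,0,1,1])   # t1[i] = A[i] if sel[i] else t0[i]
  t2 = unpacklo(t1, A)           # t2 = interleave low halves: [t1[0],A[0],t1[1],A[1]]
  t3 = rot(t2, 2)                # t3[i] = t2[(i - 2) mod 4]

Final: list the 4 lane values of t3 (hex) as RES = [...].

RES = [0x79, 0xcb, 0xcb, 0xd8]

→ t0 |cb|79|71|d8|
→ t1 |cb|79|79|71|
→ t2 |cb|d8|79|cb|
→ t3 |79|cb|cb|d8|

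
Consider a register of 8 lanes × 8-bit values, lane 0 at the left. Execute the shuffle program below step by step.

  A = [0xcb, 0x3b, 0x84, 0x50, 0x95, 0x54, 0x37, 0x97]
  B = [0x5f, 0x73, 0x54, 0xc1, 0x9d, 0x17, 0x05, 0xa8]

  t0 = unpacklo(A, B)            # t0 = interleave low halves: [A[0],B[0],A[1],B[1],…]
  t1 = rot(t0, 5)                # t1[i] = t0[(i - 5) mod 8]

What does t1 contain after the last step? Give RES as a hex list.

RES = [ 0x73  0x84  0x54  0x50  0xc1  0xcb  0x5f  0x3b ]

→ t0 |cb|5f|3b|73|84|54|50|c1|
→ t1 |73|84|54|50|c1|cb|5f|3b|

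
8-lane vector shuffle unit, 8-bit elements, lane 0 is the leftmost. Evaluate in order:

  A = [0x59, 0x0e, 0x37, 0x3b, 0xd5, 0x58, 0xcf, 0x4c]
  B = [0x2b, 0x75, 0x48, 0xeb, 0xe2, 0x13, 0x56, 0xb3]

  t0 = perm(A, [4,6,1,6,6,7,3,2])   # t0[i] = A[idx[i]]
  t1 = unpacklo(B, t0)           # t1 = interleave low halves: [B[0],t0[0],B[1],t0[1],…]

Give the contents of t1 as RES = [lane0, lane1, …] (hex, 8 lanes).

RES = [0x2b, 0xd5, 0x75, 0xcf, 0x48, 0x0e, 0xeb, 0xcf]

  t0: d5 cf 0e cf cf 4c 3b 37
  t1: 2b d5 75 cf 48 0e eb cf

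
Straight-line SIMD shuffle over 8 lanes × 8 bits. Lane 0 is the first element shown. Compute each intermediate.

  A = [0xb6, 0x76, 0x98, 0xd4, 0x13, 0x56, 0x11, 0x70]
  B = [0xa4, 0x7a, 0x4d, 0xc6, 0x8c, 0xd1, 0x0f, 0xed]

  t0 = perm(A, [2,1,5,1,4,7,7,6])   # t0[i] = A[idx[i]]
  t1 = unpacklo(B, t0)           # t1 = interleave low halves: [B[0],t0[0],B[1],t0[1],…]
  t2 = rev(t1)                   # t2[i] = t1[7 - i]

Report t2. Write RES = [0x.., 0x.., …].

RES = [ 0x76  0xc6  0x56  0x4d  0x76  0x7a  0x98  0xa4 ]

→ t0 |98|76|56|76|13|70|70|11|
→ t1 |a4|98|7a|76|4d|56|c6|76|
→ t2 |76|c6|56|4d|76|7a|98|a4|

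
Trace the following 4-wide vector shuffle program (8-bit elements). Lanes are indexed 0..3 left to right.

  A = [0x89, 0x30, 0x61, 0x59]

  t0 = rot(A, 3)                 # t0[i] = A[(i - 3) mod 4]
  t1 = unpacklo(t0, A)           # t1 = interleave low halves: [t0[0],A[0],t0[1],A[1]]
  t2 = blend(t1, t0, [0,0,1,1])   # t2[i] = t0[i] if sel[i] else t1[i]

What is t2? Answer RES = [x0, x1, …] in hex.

t0 = [0x30, 0x61, 0x59, 0x89]
t1 = [0x30, 0x89, 0x61, 0x30]
t2 = [0x30, 0x89, 0x59, 0x89]

RES = [ 0x30  0x89  0x59  0x89 ]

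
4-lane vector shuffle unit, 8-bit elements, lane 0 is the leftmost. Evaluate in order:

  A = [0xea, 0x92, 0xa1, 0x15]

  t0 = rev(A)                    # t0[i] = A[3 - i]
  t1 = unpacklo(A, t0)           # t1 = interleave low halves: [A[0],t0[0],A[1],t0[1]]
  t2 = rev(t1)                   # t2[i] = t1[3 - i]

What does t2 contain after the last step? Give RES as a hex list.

RES = [0xa1, 0x92, 0x15, 0xea]

→ t0 |15|a1|92|ea|
→ t1 |ea|15|92|a1|
→ t2 |a1|92|15|ea|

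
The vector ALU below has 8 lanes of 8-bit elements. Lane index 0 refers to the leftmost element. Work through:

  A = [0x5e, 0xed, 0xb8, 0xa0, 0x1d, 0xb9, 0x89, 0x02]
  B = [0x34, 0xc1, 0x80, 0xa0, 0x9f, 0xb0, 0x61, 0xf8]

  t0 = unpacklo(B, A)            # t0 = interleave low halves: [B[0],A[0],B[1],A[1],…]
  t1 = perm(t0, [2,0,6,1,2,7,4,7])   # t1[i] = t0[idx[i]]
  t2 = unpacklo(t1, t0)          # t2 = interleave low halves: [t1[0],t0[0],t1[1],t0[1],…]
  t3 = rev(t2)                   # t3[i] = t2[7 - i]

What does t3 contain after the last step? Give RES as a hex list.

→ t0 |34|5e|c1|ed|80|b8|a0|a0|
→ t1 |c1|34|a0|5e|c1|a0|80|a0|
→ t2 |c1|34|34|5e|a0|c1|5e|ed|
→ t3 |ed|5e|c1|a0|5e|34|34|c1|

RES = [ 0xed  0x5e  0xc1  0xa0  0x5e  0x34  0x34  0xc1 ]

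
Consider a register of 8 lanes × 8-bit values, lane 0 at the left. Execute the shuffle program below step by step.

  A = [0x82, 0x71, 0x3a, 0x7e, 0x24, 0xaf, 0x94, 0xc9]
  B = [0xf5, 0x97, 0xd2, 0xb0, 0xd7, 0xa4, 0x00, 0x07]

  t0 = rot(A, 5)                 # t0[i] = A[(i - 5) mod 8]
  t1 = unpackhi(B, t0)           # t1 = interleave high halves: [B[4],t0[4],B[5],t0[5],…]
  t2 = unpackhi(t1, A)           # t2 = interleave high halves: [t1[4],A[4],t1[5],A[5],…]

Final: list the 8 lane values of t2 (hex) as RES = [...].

  t0: 7e 24 af 94 c9 82 71 3a
  t1: d7 c9 a4 82 00 71 07 3a
  t2: 00 24 71 af 07 94 3a c9

RES = [0x00, 0x24, 0x71, 0xaf, 0x07, 0x94, 0x3a, 0xc9]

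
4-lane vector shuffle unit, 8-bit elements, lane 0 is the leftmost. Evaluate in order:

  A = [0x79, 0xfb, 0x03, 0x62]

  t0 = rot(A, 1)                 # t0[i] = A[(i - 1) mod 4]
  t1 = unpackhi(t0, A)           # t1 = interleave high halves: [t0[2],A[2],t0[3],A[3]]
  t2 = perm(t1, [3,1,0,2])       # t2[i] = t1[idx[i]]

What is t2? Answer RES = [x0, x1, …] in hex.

RES = [0x62, 0x03, 0xfb, 0x03]

t0 = [0x62, 0x79, 0xfb, 0x03]
t1 = [0xfb, 0x03, 0x03, 0x62]
t2 = [0x62, 0x03, 0xfb, 0x03]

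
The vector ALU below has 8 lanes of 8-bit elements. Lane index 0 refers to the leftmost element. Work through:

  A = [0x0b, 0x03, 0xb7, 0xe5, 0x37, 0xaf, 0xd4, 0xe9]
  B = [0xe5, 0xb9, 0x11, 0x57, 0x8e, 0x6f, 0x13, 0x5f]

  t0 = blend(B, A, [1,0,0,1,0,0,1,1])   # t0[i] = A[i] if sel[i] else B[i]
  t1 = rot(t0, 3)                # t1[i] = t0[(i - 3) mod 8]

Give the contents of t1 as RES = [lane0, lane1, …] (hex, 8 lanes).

RES = [0x6f, 0xd4, 0xe9, 0x0b, 0xb9, 0x11, 0xe5, 0x8e]

  t0: 0b b9 11 e5 8e 6f d4 e9
  t1: 6f d4 e9 0b b9 11 e5 8e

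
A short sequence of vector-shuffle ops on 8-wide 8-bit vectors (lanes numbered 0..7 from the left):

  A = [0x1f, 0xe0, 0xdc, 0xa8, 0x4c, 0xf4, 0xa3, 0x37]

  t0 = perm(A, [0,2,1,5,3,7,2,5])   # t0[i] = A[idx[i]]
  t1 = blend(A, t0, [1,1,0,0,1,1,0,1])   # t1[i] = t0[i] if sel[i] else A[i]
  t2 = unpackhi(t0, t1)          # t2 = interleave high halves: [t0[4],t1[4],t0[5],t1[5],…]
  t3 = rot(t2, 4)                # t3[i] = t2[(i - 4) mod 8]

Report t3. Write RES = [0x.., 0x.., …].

RES = [ 0xdc  0xa3  0xf4  0xf4  0xa8  0xa8  0x37  0x37 ]

→ t0 |1f|dc|e0|f4|a8|37|dc|f4|
→ t1 |1f|dc|dc|a8|a8|37|a3|f4|
→ t2 |a8|a8|37|37|dc|a3|f4|f4|
→ t3 |dc|a3|f4|f4|a8|a8|37|37|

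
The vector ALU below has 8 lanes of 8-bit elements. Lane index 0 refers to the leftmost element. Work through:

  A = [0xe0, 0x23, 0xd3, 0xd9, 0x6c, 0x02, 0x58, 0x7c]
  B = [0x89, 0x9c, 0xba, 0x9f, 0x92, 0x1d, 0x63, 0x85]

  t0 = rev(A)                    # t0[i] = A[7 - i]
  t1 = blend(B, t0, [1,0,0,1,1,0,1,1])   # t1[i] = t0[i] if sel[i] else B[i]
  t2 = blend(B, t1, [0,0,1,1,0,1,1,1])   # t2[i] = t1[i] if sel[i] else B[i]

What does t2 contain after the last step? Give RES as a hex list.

→ t0 |7c|58|02|6c|d9|d3|23|e0|
→ t1 |7c|9c|ba|6c|d9|1d|23|e0|
→ t2 |89|9c|ba|6c|92|1d|23|e0|

RES = [0x89, 0x9c, 0xba, 0x6c, 0x92, 0x1d, 0x23, 0xe0]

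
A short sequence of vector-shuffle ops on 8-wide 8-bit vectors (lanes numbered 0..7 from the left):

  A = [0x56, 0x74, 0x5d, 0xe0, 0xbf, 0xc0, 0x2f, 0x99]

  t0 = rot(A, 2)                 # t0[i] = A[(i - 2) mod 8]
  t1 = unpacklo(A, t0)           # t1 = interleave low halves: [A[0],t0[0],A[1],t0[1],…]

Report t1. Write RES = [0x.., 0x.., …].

t0 = [0x2f, 0x99, 0x56, 0x74, 0x5d, 0xe0, 0xbf, 0xc0]
t1 = [0x56, 0x2f, 0x74, 0x99, 0x5d, 0x56, 0xe0, 0x74]

RES = [ 0x56  0x2f  0x74  0x99  0x5d  0x56  0xe0  0x74 ]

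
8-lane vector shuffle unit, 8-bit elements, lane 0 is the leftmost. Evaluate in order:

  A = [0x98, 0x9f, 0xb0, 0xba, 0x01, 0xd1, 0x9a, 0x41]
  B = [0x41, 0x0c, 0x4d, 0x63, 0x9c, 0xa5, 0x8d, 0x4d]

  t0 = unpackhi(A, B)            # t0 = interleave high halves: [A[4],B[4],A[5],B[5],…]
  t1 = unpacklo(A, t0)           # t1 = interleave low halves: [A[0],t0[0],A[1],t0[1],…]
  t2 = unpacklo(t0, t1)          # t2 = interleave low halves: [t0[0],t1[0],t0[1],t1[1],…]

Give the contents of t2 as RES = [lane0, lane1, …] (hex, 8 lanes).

  t0: 01 9c d1 a5 9a 8d 41 4d
  t1: 98 01 9f 9c b0 d1 ba a5
  t2: 01 98 9c 01 d1 9f a5 9c

RES = [ 0x01  0x98  0x9c  0x01  0xd1  0x9f  0xa5  0x9c ]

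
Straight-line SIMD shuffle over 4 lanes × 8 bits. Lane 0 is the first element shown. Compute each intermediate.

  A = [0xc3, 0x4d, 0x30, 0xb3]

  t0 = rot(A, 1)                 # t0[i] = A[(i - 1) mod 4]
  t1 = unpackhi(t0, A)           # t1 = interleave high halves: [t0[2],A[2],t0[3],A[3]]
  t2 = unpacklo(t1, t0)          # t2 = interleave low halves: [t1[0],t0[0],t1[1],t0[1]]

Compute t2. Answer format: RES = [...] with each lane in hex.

RES = [0x4d, 0xb3, 0x30, 0xc3]

  t0: b3 c3 4d 30
  t1: 4d 30 30 b3
  t2: 4d b3 30 c3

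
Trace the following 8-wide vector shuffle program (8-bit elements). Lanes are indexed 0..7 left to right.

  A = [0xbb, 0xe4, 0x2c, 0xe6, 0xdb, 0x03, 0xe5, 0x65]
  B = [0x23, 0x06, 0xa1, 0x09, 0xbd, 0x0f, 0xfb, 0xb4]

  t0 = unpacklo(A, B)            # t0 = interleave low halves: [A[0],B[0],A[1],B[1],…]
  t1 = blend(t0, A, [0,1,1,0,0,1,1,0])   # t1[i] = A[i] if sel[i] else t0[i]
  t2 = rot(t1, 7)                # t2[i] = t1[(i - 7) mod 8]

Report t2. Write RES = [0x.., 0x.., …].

  t0: bb 23 e4 06 2c a1 e6 09
  t1: bb e4 2c 06 2c 03 e5 09
  t2: e4 2c 06 2c 03 e5 09 bb

RES = [0xe4, 0x2c, 0x06, 0x2c, 0x03, 0xe5, 0x09, 0xbb]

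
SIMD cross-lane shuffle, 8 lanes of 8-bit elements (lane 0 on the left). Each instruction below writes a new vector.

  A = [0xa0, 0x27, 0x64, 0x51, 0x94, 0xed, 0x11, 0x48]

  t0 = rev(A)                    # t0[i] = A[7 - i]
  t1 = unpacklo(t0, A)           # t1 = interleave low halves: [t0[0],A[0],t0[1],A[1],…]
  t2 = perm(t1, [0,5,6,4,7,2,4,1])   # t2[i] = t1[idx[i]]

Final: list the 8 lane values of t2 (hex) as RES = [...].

RES = [ 0x48  0x64  0x94  0xed  0x51  0x11  0xed  0xa0 ]

t0 = [0x48, 0x11, 0xed, 0x94, 0x51, 0x64, 0x27, 0xa0]
t1 = [0x48, 0xa0, 0x11, 0x27, 0xed, 0x64, 0x94, 0x51]
t2 = [0x48, 0x64, 0x94, 0xed, 0x51, 0x11, 0xed, 0xa0]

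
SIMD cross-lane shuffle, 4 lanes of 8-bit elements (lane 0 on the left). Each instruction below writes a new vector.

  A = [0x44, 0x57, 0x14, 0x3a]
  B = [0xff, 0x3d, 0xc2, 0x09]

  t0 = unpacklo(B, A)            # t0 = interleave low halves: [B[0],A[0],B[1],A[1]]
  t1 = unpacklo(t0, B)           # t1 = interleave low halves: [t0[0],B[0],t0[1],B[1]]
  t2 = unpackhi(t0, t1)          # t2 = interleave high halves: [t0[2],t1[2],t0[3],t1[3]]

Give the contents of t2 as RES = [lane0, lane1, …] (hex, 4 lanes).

RES = [ 0x3d  0x44  0x57  0x3d ]

t0 = [0xff, 0x44, 0x3d, 0x57]
t1 = [0xff, 0xff, 0x44, 0x3d]
t2 = [0x3d, 0x44, 0x57, 0x3d]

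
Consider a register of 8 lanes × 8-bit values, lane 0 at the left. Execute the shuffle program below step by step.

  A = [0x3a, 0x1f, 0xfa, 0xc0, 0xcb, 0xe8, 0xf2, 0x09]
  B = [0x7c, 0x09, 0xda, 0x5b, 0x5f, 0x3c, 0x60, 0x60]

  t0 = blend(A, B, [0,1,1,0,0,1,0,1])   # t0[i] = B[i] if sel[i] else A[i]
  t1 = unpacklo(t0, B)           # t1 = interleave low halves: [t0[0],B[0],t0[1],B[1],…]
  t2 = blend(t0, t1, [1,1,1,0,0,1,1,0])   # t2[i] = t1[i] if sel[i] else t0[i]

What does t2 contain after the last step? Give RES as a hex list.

→ t0 |3a|09|da|c0|cb|3c|f2|60|
→ t1 |3a|7c|09|09|da|da|c0|5b|
→ t2 |3a|7c|09|c0|cb|da|c0|60|

RES = [ 0x3a  0x7c  0x09  0xc0  0xcb  0xda  0xc0  0x60 ]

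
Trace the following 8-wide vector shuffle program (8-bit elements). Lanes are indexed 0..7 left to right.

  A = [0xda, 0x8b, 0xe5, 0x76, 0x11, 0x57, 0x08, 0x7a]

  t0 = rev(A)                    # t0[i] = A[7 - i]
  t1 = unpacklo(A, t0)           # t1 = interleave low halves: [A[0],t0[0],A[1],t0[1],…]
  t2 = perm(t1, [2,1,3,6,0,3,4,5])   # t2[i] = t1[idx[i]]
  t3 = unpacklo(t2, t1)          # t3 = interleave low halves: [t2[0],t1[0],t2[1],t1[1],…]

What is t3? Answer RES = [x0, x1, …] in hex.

RES = [0x8b, 0xda, 0x7a, 0x7a, 0x08, 0x8b, 0x76, 0x08]

→ t0 |7a|08|57|11|76|e5|8b|da|
→ t1 |da|7a|8b|08|e5|57|76|11|
→ t2 |8b|7a|08|76|da|08|e5|57|
→ t3 |8b|da|7a|7a|08|8b|76|08|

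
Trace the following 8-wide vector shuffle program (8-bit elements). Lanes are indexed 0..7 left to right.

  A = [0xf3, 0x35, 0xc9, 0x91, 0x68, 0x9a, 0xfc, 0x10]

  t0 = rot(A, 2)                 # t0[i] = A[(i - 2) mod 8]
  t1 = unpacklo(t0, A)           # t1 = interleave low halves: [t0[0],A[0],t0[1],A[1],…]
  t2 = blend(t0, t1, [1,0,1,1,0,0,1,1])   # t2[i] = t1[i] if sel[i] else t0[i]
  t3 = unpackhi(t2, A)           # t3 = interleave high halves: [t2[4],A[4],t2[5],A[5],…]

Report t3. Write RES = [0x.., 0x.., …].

RES = [0xc9, 0x68, 0x91, 0x9a, 0x35, 0xfc, 0x91, 0x10]

→ t0 |fc|10|f3|35|c9|91|68|9a|
→ t1 |fc|f3|10|35|f3|c9|35|91|
→ t2 |fc|10|10|35|c9|91|35|91|
→ t3 |c9|68|91|9a|35|fc|91|10|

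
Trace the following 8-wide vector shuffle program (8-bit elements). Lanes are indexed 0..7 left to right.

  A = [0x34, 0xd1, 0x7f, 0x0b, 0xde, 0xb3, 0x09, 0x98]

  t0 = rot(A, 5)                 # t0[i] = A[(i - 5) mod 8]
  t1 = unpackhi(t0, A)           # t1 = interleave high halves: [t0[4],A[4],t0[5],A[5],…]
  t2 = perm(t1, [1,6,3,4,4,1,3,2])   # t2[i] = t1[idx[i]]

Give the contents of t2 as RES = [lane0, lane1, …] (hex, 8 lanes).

RES = [ 0xde  0x7f  0xb3  0xd1  0xd1  0xde  0xb3  0x34 ]

→ t0 |0b|de|b3|09|98|34|d1|7f|
→ t1 |98|de|34|b3|d1|09|7f|98|
→ t2 |de|7f|b3|d1|d1|de|b3|34|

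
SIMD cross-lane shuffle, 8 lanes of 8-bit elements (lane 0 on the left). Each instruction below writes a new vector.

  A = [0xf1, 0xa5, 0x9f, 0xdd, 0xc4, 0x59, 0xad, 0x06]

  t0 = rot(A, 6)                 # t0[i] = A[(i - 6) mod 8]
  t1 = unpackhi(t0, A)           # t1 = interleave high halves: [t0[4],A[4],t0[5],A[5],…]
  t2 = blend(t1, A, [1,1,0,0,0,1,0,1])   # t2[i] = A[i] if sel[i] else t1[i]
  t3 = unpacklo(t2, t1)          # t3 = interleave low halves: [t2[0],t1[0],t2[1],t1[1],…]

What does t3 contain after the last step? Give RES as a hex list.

  t0: 9f dd c4 59 ad 06 f1 a5
  t1: ad c4 06 59 f1 ad a5 06
  t2: f1 a5 06 59 f1 59 a5 06
  t3: f1 ad a5 c4 06 06 59 59

RES = [0xf1, 0xad, 0xa5, 0xc4, 0x06, 0x06, 0x59, 0x59]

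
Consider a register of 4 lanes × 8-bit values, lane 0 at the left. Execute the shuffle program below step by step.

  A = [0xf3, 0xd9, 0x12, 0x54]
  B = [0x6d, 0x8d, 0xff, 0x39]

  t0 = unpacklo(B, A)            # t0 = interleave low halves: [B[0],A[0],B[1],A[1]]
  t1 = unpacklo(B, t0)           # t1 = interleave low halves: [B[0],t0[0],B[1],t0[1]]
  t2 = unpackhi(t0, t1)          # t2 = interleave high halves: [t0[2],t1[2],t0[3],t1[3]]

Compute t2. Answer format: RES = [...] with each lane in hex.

RES = [ 0x8d  0x8d  0xd9  0xf3 ]

t0 = [0x6d, 0xf3, 0x8d, 0xd9]
t1 = [0x6d, 0x6d, 0x8d, 0xf3]
t2 = [0x8d, 0x8d, 0xd9, 0xf3]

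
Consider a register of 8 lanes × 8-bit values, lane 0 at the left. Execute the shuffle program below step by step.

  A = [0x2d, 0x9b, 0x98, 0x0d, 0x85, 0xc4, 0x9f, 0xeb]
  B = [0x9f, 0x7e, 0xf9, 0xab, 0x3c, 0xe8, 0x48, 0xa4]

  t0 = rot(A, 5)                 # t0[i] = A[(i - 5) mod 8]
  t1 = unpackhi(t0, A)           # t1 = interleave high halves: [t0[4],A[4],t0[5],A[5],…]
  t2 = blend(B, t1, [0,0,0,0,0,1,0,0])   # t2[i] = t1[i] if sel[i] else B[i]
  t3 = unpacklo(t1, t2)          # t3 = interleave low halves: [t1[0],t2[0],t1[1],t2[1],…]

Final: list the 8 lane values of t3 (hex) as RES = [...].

→ t0 |0d|85|c4|9f|eb|2d|9b|98|
→ t1 |eb|85|2d|c4|9b|9f|98|eb|
→ t2 |9f|7e|f9|ab|3c|9f|48|a4|
→ t3 |eb|9f|85|7e|2d|f9|c4|ab|

RES = [0xeb, 0x9f, 0x85, 0x7e, 0x2d, 0xf9, 0xc4, 0xab]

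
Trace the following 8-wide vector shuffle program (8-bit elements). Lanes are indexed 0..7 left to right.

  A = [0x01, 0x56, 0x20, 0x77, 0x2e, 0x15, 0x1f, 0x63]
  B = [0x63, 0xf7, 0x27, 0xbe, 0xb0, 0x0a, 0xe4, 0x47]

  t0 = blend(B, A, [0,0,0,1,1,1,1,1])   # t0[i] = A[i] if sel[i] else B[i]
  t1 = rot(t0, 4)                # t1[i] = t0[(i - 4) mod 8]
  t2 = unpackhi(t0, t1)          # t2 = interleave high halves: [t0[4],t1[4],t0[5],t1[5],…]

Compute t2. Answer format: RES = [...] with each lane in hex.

→ t0 |63|f7|27|77|2e|15|1f|63|
→ t1 |2e|15|1f|63|63|f7|27|77|
→ t2 |2e|63|15|f7|1f|27|63|77|

RES = [ 0x2e  0x63  0x15  0xf7  0x1f  0x27  0x63  0x77 ]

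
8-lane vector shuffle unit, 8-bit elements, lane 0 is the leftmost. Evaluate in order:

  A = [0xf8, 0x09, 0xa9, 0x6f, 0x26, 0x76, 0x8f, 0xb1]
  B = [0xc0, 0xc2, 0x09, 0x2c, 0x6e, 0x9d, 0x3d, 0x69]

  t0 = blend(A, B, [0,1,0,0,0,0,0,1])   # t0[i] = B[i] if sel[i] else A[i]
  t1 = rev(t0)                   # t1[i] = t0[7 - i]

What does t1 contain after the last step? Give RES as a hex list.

  t0: f8 c2 a9 6f 26 76 8f 69
  t1: 69 8f 76 26 6f a9 c2 f8

RES = [ 0x69  0x8f  0x76  0x26  0x6f  0xa9  0xc2  0xf8 ]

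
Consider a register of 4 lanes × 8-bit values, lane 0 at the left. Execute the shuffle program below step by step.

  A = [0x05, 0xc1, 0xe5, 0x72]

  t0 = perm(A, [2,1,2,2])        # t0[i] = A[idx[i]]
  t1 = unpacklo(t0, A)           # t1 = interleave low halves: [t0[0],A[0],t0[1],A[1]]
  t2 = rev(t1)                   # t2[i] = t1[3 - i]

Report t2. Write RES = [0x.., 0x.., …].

→ t0 |e5|c1|e5|e5|
→ t1 |e5|05|c1|c1|
→ t2 |c1|c1|05|e5|

RES = [ 0xc1  0xc1  0x05  0xe5 ]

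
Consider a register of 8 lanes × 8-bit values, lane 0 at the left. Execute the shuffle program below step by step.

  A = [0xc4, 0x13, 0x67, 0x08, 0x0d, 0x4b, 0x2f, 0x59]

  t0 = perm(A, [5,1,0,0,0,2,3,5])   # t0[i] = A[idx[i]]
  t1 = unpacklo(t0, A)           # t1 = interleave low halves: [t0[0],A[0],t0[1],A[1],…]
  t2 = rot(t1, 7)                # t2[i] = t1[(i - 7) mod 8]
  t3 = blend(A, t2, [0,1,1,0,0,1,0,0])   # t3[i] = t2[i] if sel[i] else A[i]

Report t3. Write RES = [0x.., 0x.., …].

RES = [ 0xc4  0x13  0x13  0x08  0x0d  0xc4  0x2f  0x59 ]

→ t0 |4b|13|c4|c4|c4|67|08|4b|
→ t1 |4b|c4|13|13|c4|67|c4|08|
→ t2 |c4|13|13|c4|67|c4|08|4b|
→ t3 |c4|13|13|08|0d|c4|2f|59|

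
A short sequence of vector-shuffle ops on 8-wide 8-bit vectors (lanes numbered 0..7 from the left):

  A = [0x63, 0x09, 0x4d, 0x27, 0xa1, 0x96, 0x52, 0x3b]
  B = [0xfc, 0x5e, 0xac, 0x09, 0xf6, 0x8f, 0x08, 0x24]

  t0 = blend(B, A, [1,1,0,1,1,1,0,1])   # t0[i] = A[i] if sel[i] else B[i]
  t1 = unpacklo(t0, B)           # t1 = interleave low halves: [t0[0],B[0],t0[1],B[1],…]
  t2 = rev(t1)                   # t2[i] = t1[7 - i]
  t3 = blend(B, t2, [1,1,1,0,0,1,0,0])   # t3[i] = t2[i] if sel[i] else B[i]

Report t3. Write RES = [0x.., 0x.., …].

t0 = [0x63, 0x09, 0xac, 0x27, 0xa1, 0x96, 0x08, 0x3b]
t1 = [0x63, 0xfc, 0x09, 0x5e, 0xac, 0xac, 0x27, 0x09]
t2 = [0x09, 0x27, 0xac, 0xac, 0x5e, 0x09, 0xfc, 0x63]
t3 = [0x09, 0x27, 0xac, 0x09, 0xf6, 0x09, 0x08, 0x24]

RES = [ 0x09  0x27  0xac  0x09  0xf6  0x09  0x08  0x24 ]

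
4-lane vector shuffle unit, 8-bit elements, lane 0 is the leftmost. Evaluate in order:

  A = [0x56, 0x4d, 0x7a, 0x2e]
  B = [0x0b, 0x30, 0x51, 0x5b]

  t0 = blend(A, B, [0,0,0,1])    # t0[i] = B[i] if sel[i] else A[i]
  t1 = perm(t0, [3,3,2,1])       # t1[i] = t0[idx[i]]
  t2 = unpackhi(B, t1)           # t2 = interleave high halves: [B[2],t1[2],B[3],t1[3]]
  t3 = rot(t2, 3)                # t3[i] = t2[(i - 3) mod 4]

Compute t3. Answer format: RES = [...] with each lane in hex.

RES = [0x7a, 0x5b, 0x4d, 0x51]

→ t0 |56|4d|7a|5b|
→ t1 |5b|5b|7a|4d|
→ t2 |51|7a|5b|4d|
→ t3 |7a|5b|4d|51|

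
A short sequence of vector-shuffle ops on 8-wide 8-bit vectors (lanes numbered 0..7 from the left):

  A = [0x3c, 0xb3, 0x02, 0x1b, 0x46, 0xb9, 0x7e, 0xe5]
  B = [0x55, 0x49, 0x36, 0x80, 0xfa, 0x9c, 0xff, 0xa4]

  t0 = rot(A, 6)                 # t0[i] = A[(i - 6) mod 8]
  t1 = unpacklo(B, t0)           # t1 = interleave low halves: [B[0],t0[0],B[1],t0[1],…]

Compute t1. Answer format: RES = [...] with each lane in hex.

RES = [0x55, 0x02, 0x49, 0x1b, 0x36, 0x46, 0x80, 0xb9]

→ t0 |02|1b|46|b9|7e|e5|3c|b3|
→ t1 |55|02|49|1b|36|46|80|b9|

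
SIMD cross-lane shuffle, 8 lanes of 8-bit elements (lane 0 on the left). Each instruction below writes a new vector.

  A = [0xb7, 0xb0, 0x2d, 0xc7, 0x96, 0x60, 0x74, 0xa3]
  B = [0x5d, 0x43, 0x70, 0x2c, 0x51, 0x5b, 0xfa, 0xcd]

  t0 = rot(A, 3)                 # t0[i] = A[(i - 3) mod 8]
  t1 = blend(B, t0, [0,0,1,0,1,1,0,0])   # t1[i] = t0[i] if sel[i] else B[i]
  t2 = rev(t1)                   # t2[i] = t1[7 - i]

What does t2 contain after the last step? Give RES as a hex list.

RES = [0xcd, 0xfa, 0x2d, 0xb0, 0x2c, 0xa3, 0x43, 0x5d]

  t0: 60 74 a3 b7 b0 2d c7 96
  t1: 5d 43 a3 2c b0 2d fa cd
  t2: cd fa 2d b0 2c a3 43 5d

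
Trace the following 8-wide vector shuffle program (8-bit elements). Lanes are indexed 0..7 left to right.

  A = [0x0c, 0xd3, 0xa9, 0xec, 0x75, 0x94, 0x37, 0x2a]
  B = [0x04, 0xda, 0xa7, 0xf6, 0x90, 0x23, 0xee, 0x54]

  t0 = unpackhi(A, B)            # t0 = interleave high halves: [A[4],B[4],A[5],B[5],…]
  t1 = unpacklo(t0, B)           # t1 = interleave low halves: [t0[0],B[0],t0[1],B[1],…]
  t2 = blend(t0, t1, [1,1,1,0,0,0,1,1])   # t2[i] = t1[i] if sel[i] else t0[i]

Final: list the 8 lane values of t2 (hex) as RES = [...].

RES = [ 0x75  0x04  0x90  0x23  0x37  0xee  0x23  0xf6 ]

  t0: 75 90 94 23 37 ee 2a 54
  t1: 75 04 90 da 94 a7 23 f6
  t2: 75 04 90 23 37 ee 23 f6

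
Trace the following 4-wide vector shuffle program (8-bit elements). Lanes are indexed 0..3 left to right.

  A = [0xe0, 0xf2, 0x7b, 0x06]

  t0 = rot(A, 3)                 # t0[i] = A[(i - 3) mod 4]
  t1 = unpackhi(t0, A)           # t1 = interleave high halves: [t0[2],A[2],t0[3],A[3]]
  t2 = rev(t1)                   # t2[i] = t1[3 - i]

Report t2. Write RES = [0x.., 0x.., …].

RES = [ 0x06  0xe0  0x7b  0x06 ]

  t0: f2 7b 06 e0
  t1: 06 7b e0 06
  t2: 06 e0 7b 06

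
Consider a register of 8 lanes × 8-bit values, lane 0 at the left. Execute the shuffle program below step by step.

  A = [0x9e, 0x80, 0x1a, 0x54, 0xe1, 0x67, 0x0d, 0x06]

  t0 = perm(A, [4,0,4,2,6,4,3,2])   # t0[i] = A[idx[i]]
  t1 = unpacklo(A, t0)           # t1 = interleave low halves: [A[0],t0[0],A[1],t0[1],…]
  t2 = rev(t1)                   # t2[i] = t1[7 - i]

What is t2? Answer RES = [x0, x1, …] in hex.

RES = [ 0x1a  0x54  0xe1  0x1a  0x9e  0x80  0xe1  0x9e ]

t0 = [0xe1, 0x9e, 0xe1, 0x1a, 0x0d, 0xe1, 0x54, 0x1a]
t1 = [0x9e, 0xe1, 0x80, 0x9e, 0x1a, 0xe1, 0x54, 0x1a]
t2 = [0x1a, 0x54, 0xe1, 0x1a, 0x9e, 0x80, 0xe1, 0x9e]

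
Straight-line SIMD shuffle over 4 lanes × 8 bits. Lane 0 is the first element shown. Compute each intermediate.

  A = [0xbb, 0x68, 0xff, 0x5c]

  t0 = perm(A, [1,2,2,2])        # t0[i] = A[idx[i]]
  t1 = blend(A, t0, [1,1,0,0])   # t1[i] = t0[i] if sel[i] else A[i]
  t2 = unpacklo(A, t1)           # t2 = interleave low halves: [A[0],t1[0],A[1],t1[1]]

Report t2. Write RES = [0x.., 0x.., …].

RES = [0xbb, 0x68, 0x68, 0xff]

→ t0 |68|ff|ff|ff|
→ t1 |68|ff|ff|5c|
→ t2 |bb|68|68|ff|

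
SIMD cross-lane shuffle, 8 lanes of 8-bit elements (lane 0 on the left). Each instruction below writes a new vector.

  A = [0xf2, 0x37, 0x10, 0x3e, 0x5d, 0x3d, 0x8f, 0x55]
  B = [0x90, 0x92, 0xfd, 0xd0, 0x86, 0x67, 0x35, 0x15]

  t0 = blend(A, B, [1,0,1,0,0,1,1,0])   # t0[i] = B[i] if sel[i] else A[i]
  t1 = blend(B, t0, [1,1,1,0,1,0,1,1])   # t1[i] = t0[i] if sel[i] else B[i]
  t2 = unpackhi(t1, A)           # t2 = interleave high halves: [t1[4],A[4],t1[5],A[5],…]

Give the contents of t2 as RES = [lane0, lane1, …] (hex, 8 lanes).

→ t0 |90|37|fd|3e|5d|67|35|55|
→ t1 |90|37|fd|d0|5d|67|35|55|
→ t2 |5d|5d|67|3d|35|8f|55|55|

RES = [0x5d, 0x5d, 0x67, 0x3d, 0x35, 0x8f, 0x55, 0x55]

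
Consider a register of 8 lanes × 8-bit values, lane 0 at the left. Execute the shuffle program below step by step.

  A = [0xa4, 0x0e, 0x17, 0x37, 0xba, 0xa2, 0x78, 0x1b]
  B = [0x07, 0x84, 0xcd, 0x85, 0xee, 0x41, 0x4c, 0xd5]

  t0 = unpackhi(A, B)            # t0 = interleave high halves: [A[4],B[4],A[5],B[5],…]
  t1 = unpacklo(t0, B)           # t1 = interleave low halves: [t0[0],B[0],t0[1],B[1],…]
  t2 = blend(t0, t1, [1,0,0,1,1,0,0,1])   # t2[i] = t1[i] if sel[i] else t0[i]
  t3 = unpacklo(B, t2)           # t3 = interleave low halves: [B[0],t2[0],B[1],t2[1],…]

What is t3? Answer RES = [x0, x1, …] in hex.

  t0: ba ee a2 41 78 4c 1b d5
  t1: ba 07 ee 84 a2 cd 41 85
  t2: ba ee a2 84 a2 4c 1b 85
  t3: 07 ba 84 ee cd a2 85 84

RES = [ 0x07  0xba  0x84  0xee  0xcd  0xa2  0x85  0x84 ]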